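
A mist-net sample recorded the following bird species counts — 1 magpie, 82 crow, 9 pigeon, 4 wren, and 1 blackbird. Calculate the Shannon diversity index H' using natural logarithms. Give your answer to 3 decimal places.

0.588

Total N = 1+82+9+4+1 = 97, so the proportions are 0.01031, 0.84536, 0.09278, 0.04124, 0.01031 (working shown to 5 dp, full precision carried).
Each pᵢ ln pᵢ term: 0.01031×(-4.57471)=-0.04716, 0.84536×(-0.16799)=-0.14201, 0.09278×(-2.37749)=-0.22059, 0.04124×(-3.18842)=-0.13148, 0.01031×(-4.57471)=-0.04716.
Sum = -0.58841, so H' = 0.588.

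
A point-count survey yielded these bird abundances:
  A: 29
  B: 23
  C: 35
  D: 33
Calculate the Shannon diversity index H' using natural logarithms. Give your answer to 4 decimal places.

1.3742

Total N = 29+23+35+33 = 120, so the proportions are 0.241667, 0.191667, 0.291667, 0.275 (working shown to 6 dp, full precision carried).
Each pᵢ ln pᵢ term: 0.241667×(-1.420196)=-0.343214, 0.191667×(-1.651998)=-0.316633, 0.291667×(-1.232144)=-0.359375, 0.275×(-1.290984)=-0.355021.
Sum = -1.374243, so H' = 1.3742.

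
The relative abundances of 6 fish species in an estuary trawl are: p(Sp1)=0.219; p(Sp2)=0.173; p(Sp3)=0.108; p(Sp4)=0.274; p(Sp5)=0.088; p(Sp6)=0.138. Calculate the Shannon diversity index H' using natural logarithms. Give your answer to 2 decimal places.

Each pᵢ ln pᵢ term (working shown to 4 dp, full precision carried): 0.219×(-1.5187)=-0.3326, 0.173×(-1.7545)=-0.3035, 0.108×(-2.2256)=-0.2404, 0.274×(-1.2946)=-0.3547, 0.088×(-2.4304)=-0.2139, 0.138×(-1.9805)=-0.2733.
Sum = -1.7184, so H' = 1.72.

1.72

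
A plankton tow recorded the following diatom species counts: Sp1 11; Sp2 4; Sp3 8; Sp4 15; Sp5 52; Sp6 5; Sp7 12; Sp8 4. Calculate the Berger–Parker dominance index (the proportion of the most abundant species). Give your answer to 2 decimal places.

0.47

Total N = 11+4+8+15+52+5+12+4 = 111, so the proportions are 0.0991, 0.036, 0.0721, 0.1351, 0.4685, 0.045, 0.1081, 0.036 (working shown to 4 dp, full precision carried).
The largest proportion is 0.4685, i.e. d = 0.47 to 2 decimal places.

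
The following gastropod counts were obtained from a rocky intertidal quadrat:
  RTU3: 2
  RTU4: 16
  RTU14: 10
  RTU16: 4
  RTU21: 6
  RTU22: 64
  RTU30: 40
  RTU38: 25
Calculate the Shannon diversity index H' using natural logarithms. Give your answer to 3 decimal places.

Total N = 2+16+10+4+6+64+40+25 = 167, so the proportions are 0.01198, 0.09581, 0.05988, 0.02395, 0.03593, 0.38323, 0.23952, 0.1497 (working shown to 5 dp, full precision carried).
Each pᵢ ln pᵢ term: 0.01198×(-4.42485)=-0.05299, 0.09581×(-2.34541)=-0.22471, 0.05988×(-2.81541)=-0.16859, 0.02395×(-3.73170)=-0.08938, 0.03593×(-3.32623)=-0.11951, 0.38323×(-0.95911)=-0.36756, 0.23952×(-1.42911)=-0.34230, 0.1497×(-1.89912)=-0.28430.
Sum = -1.64934, so H' = 1.649.

1.649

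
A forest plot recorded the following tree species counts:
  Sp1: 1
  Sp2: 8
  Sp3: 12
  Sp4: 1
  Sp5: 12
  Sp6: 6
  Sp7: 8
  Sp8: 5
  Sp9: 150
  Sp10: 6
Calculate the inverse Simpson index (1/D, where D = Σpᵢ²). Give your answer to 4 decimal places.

1.8979

Total N = 1+8+12+1+12+6+8+5+150+6 = 209, so the proportions are 0.0047847, 0.0382775, 0.0574163, 0.0047847, 0.0574163, 0.0287081, 0.0382775, 0.0239234, 0.7177033, 0.0287081 (working shown to 7 dp, full precision carried).
D = 0.0047847² + 0.0382775² + 0.0574163² + 0.0047847² + 0.0574163² + 0.0287081² + 0.0382775² + 0.0239234² + 0.7177033² + 0.0287081² = 0.0000229 + 0.0014652 + 0.0032966 + 0.0000229 + 0.0032966 + 0.0008242 + 0.0014652 + 0.0005723 + 0.5150981 + 0.0008242 = 0.5268881.
So 1/D = 1.897936, i.e. 1.8979 to 4 decimal places.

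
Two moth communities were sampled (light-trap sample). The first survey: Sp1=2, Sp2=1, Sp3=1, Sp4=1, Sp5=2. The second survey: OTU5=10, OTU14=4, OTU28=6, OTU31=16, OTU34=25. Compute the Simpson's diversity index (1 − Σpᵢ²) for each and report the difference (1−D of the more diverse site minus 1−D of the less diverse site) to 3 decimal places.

0.053

The first survey: N=7, proportions 0.28571, 0.14286, 0.14286, 0.14286, 0.28571, giving 1−D = 0.77551 (working shown to 5 dp, full precision carried).
The second survey: N=61, proportions 0.16393, 0.06557, 0.09836, 0.2623, 0.40984, giving 1−D = 0.72239.
Difference = |0.77551 − 0.72239| = 0.05312, i.e. 0.053 to 3 decimal places.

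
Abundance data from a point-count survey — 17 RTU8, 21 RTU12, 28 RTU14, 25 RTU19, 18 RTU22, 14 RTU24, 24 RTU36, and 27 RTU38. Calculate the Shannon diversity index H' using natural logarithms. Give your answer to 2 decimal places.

2.05

Total N = 17+21+28+25+18+14+24+27 = 174, so the proportions are 0.0977, 0.12069, 0.16092, 0.14368, 0.10345, 0.08046, 0.13793, 0.15517 (working shown to 5 dp, full precision carried).
Each pᵢ ln pᵢ term: 0.0977×(-2.32584)=-0.22724, 0.12069×(-2.11453)=-0.25520, 0.16092×(-1.82685)=-0.29398, 0.14368×(-1.94018)=-0.27876, 0.10345×(-2.26868)=-0.23469, 0.08046×(-2.52000)=-0.20276, 0.13793×(-1.98100)=-0.27324, 0.15517×(-1.86322)=-0.28912.
Sum = -2.05499, so H' = 2.05.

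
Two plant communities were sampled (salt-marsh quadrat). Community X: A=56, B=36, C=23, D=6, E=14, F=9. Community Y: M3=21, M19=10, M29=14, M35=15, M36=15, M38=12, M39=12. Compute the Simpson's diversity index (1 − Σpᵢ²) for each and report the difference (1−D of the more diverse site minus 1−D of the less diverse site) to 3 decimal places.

Community X: N=144, proportions 0.38889, 0.25, 0.15972, 0.04167, 0.09722, 0.0625, giving 1−D = 0.74566 (working shown to 5 dp, full precision carried).
Community Y: N=99, proportions 0.21212, 0.10101, 0.14141, 0.15152, 0.15152, 0.12121, 0.12121, giving 1−D = 0.84951.
Difference = |0.74566 − 0.84951| = 0.10385, i.e. 0.104 to 3 decimal places.

0.104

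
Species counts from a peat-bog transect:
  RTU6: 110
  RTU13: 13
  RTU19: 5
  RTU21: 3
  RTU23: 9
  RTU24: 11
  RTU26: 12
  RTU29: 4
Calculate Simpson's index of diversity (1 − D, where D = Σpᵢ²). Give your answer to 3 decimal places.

0.546

Total N = 110+13+5+3+9+11+12+4 = 167, so the proportions are 0.65868, 0.07784, 0.02994, 0.01796, 0.05389, 0.06587, 0.07186, 0.02395 (working shown to 5 dp, full precision carried).
D = 0.65868² + 0.07784² + 0.02994² + 0.01796² + 0.05389² + 0.06587² + 0.07186² + 0.02395² = 0.43386 + 0.00606 + 0.00090 + 0.00032 + 0.00290 + 0.00434 + 0.00516 + 0.00057 = 0.45412.
So 1 − D = 0.54588, i.e. 0.546 to 3 decimal places.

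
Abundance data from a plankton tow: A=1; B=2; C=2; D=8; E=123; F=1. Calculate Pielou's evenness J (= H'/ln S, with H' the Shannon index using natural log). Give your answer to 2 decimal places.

Total N = 1+2+2+8+123+1 = 137, so the proportions are 0.0073, 0.0146, 0.0146, 0.0584, 0.8978, 0.0073 (working shown to 4 dp, full precision carried).
H' = −Σ pᵢ ln pᵢ = −((-0.0359) + (-0.0617) + (-0.0617) + (-0.1659) + (-0.0968) + (-0.0359)) = 0.4579.
With S = 6 species, ln S = 1.7918, so J = 0.4579/1.7918 = 0.2556, i.e. 0.26 to 2 decimal places.

0.26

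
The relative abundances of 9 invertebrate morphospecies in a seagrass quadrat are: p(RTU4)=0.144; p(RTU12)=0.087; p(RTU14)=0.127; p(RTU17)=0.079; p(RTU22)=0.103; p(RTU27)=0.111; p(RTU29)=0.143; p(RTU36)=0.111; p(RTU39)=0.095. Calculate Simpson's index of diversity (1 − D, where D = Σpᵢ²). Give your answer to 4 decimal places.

0.8846

D = 0.144² + 0.087² + 0.127² + 0.079² + 0.103² + 0.111² + 0.143² + 0.111² + 0.095² = 0.020736 + 0.007569 + 0.016129 + 0.006241 + 0.010609 + 0.012321 + 0.020449 + 0.012321 + 0.009025 = 0.115400 (working shown to 6 dp, full precision carried).
So 1 − D = 0.884600, i.e. 0.8846 to 4 decimal places.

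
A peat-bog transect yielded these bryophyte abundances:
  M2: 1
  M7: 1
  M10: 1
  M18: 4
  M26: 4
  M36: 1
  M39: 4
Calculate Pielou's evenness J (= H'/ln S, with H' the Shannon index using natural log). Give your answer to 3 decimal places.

0.891

Total N = 1+1+1+4+4+1+4 = 16, so the proportions are 0.0625, 0.0625, 0.0625, 0.25, 0.25, 0.0625, 0.25 (working shown to 5 dp, full precision carried).
H' = −Σ pᵢ ln pᵢ = −((-0.17329) + (-0.17329) + (-0.17329) + (-0.34657) + (-0.34657) + (-0.17329) + (-0.34657)) = 1.73287.
With S = 7 species, ln S = 1.94591, so J = 1.73287/1.94591 = 0.89052, i.e. 0.891 to 3 decimal places.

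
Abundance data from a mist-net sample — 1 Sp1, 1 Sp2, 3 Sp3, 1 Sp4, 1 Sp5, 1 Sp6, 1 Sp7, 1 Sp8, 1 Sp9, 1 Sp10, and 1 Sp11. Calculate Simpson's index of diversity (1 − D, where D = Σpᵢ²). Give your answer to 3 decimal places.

Total N = 1+1+3+1+1+1+1+1+1+1+1 = 13, so the proportions are 0.07692, 0.07692, 0.23077, 0.07692, 0.07692, 0.07692, 0.07692, 0.07692, 0.07692, 0.07692, 0.07692 (working shown to 5 dp, full precision carried).
D = 0.07692² + 0.07692² + 0.23077² + 0.07692² + 0.07692² + 0.07692² + 0.07692² + 0.07692² + 0.07692² + 0.07692² + 0.07692² = 0.00592 + 0.00592 + 0.05325 + 0.00592 + 0.00592 + 0.00592 + 0.00592 + 0.00592 + 0.00592 + 0.00592 + 0.00592 = 0.11243.
So 1 − D = 0.88757, i.e. 0.888 to 3 decimal places.

0.888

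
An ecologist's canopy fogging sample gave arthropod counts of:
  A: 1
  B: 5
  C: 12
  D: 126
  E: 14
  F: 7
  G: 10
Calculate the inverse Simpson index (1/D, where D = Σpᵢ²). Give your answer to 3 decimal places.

1.868

Total N = 1+5+12+126+14+7+10 = 175, so the proportions are 0.005714, 0.028571, 0.068571, 0.72, 0.08, 0.04, 0.057143 (working shown to 6 dp, full precision carried).
D = 0.005714² + 0.028571² + 0.068571² + 0.72² + 0.08² + 0.04² + 0.057143² = 0.000033 + 0.000816 + 0.004702 + 0.518400 + 0.006400 + 0.001600 + 0.003265 = 0.535216.
So 1/D = 1.86840, i.e. 1.868 to 3 decimal places.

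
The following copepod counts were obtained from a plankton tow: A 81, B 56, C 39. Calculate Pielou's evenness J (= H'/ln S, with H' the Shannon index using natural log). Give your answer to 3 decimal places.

0.961

Total N = 81+56+39 = 176, so the proportions are 0.46023, 0.31818, 0.22159 (working shown to 5 dp, full precision carried).
H' = −Σ pᵢ ln pᵢ = −((-0.35715) + (-0.36436) + (-0.33392)) = 1.05543.
With S = 3 species, ln S = 1.09861, so J = 1.05543/1.09861 = 0.96070, i.e. 0.961 to 3 decimal places.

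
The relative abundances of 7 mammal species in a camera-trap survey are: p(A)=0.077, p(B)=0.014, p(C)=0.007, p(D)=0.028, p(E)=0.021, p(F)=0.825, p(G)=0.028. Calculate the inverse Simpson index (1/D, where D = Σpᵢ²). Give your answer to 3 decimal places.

D = 0.077² + 0.014² + 0.007² + 0.028² + 0.021² + 0.825² + 0.028² = 0.005929 + 0.000196 + 0.000049 + 0.000784 + 0.000441 + 0.680625 + 0.000784 = 0.688808 (working shown to 6 dp, full precision carried).
So 1/D = 1.45178, i.e. 1.452 to 3 decimal places.

1.452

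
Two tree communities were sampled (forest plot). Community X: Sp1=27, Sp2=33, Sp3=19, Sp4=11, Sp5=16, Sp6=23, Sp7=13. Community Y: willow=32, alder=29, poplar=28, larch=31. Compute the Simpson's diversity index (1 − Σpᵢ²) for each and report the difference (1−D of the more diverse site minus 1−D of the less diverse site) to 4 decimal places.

0.0893

Community X: N=142, proportions 0.1901408, 0.2323944, 0.1338028, 0.0774648, 0.1126761, 0.1619718, 0.0915493, giving 1−D = 0.8386233 (working shown to 7 dp, full precision carried).
Community Y: N=120, proportions 0.2666667, 0.2416667, 0.2333333, 0.2583333, giving 1−D = 0.7493056.
Difference = |0.8386233 − 0.7493056| = 0.0893177, i.e. 0.0893 to 4 decimal places.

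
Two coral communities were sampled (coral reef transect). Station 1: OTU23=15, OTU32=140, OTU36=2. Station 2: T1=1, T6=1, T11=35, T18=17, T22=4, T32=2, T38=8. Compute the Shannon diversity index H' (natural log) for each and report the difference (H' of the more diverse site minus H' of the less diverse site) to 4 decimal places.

0.9525

Station 1: N=157, proportions 0.095541, 0.89172, 0.012739, giving H' = 0.382125 (working shown to 6 dp, full precision carried).
Station 2: N=68, proportions 0.014706, 0.014706, 0.514706, 0.25, 0.058824, 0.029412, 0.117647, giving H' = 1.334672.
Difference = |0.382125 − 1.334672| = 0.952547, i.e. 0.9525 to 4 decimal places.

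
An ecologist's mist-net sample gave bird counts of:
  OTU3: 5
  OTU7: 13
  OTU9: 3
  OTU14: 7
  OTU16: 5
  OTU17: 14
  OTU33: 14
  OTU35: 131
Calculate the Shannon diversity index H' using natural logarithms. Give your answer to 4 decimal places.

Total N = 5+13+3+7+5+14+14+131 = 192, so the proportions are 0.026042, 0.067708, 0.015625, 0.036458, 0.026042, 0.072917, 0.072917, 0.682292 (working shown to 6 dp, full precision carried).
Each pᵢ ln pᵢ term: 0.026042×(-3.648057)=-0.095001, 0.067708×(-2.692546)=-0.182308, 0.015625×(-4.158883)=-0.064983, 0.036458×(-3.311585)=-0.120735, 0.026042×(-3.648057)=-0.095001, 0.072917×(-2.618438)=-0.190928, 0.072917×(-2.618438)=-0.190928, 0.682292×(-0.382298)=-0.260839.
Sum = -1.200723, so H' = 1.2007.

1.2007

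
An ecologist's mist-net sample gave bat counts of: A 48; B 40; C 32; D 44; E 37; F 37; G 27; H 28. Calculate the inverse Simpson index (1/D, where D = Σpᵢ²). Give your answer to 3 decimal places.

7.724

Total N = 48+40+32+44+37+37+27+28 = 293, so the proportions are 0.1638225, 0.1365188, 0.109215, 0.1501706, 0.1262799, 0.1262799, 0.0921502, 0.0955631 (working shown to 7 dp, full precision carried).
D = 0.1638225² + 0.1365188² + 0.109215² + 0.1501706² + 0.1262799² + 0.1262799² + 0.0921502² + 0.0955631² = 0.0268378 + 0.0186374 + 0.0119279 + 0.0225512 + 0.0159466 + 0.0159466 + 0.0084917 + 0.0091323 = 0.1294715.
So 1/D = 7.72371, i.e. 7.724 to 3 decimal places.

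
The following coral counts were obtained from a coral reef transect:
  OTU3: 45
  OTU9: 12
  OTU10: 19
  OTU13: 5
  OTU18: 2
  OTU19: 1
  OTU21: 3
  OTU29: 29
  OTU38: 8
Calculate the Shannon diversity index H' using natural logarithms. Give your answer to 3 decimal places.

Total N = 45+12+19+5+2+1+3+29+8 = 124, so the proportions are 0.3629, 0.09677, 0.15323, 0.04032, 0.01613, 0.00806, 0.02419, 0.23387, 0.06452 (working shown to 5 dp, full precision carried).
Each pᵢ ln pᵢ term: 0.3629×(-1.01362)=-0.36785, 0.09677×(-2.33537)=-0.22600, 0.15323×(-1.87584)=-0.28743, 0.04032×(-3.21084)=-0.12947, 0.01613×(-4.12713)=-0.06657, 0.00806×(-4.82028)=-0.03887, 0.02419×(-3.72167)=-0.09004, 0.23387×(-1.45299)=-0.33981, 0.06452×(-2.74084)=-0.17683.
Sum = -1.72287, so H' = 1.723.

1.723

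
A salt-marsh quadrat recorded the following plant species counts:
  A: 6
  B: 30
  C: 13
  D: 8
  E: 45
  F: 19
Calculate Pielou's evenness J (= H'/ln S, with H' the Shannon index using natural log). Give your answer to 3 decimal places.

Total N = 6+30+13+8+45+19 = 121, so the proportions are 0.04959, 0.24793, 0.10744, 0.06612, 0.3719, 0.15702 (working shown to 5 dp, full precision carried).
H' = −Σ pᵢ ln pᵢ = −((-0.14896) + (-0.34577) + (-0.23968) + (-0.17959) + (-0.36786) + (-0.29071)) = 1.57256.
With S = 6 species, ln S = 1.79176, so J = 1.57256/1.79176 = 0.87766, i.e. 0.878 to 3 decimal places.

0.878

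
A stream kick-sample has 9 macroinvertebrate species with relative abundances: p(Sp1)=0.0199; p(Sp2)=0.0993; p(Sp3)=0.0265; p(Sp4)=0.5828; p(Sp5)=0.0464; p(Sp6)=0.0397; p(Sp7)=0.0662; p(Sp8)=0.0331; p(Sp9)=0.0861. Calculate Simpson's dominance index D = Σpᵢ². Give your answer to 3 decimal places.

0.367

D = 0.0199² + 0.0993² + 0.0265² + 0.5828² + 0.0464² + 0.0397² + 0.0662² + 0.0331² + 0.0861² = 0.00040 + 0.00986 + 0.00070 + 0.33966 + 0.00215 + 0.00158 + 0.00438 + 0.00110 + 0.00741 = 0.36723 (working shown to 5 dp, full precision carried).
To 3 decimal places, D = 0.367.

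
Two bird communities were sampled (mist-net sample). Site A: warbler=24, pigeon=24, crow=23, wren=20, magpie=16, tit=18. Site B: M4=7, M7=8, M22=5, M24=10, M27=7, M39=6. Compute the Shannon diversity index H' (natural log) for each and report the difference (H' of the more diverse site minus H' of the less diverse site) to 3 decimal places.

0.012

Site A: N=125, proportions 0.192, 0.192, 0.184, 0.16, 0.128, 0.144, giving H' = 1.780588 (working shown to 6 dp, full precision carried).
Site B: N=43, proportions 0.162791, 0.186047, 0.116279, 0.232558, 0.162791, 0.139535, giving H' = 1.768133.
Difference = |1.780588 − 1.768133| = 0.012455, i.e. 0.012 to 3 decimal places.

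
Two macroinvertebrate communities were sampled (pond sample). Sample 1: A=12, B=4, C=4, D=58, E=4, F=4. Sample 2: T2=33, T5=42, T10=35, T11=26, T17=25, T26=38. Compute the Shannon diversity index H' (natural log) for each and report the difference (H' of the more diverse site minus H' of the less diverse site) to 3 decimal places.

0.663

Sample 1: N=86, proportions 0.13953, 0.04651, 0.04651, 0.67442, 0.04651, 0.04651, giving H' = 1.11126 (working shown to 5 dp, full precision carried).
Sample 2: N=199, proportions 0.16583, 0.21106, 0.17588, 0.13065, 0.12563, 0.19095, giving H' = 1.77464.
Difference = |1.11126 − 1.77464| = 0.66338, i.e. 0.663 to 3 decimal places.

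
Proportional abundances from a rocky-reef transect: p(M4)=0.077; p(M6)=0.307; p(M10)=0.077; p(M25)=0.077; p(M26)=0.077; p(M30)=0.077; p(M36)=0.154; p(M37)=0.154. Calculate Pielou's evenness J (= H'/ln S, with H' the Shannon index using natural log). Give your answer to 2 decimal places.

H' = −Σ pᵢ ln pᵢ = −((-0.1974) + (-0.3625) + (-0.1974) + (-0.1974) + (-0.1974) + (-0.1974) + (-0.2881) + (-0.2881)) = 1.9259 (working shown to 4 dp, full precision carried).
With S = 8 species, ln S = 2.0794, so J = 1.9259/2.0794 = 0.9261, i.e. 0.93 to 2 decimal places.

0.93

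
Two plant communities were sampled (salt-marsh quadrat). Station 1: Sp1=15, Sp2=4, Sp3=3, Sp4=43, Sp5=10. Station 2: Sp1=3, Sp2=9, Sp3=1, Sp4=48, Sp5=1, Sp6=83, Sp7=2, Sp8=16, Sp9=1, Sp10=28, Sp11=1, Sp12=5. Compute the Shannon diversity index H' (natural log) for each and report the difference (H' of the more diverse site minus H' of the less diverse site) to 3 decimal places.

Station 1: N=75, proportions 0.2, 0.05333, 0.04, 0.57333, 0.13333, giving H' = 1.19457 (working shown to 5 dp, full precision carried).
Station 2: N=198, proportions 0.01515, 0.04545, 0.00505, 0.24242, 0.00505, 0.41919, 0.0101, 0.08081, 0.00505, 0.14141, 0.00505, 0.02525, giving H' = 1.63802.
Difference = |1.19457 − 1.63802| = 0.44345, i.e. 0.443 to 3 decimal places.

0.443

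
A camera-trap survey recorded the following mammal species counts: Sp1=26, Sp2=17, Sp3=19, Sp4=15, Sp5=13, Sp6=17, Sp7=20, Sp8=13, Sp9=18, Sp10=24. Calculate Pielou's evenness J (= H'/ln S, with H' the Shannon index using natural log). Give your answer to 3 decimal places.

Total N = 26+17+19+15+13+17+20+13+18+24 = 182, so the proportions are 0.14286, 0.09341, 0.1044, 0.08242, 0.07143, 0.09341, 0.10989, 0.07143, 0.0989, 0.13187 (working shown to 5 dp, full precision carried).
H' = −Σ pᵢ ln pᵢ = −((-0.27799) + (-0.22145) + (-0.23589) + (-0.20571) + (-0.18850) + (-0.22145) + (-0.24267) + (-0.18850) + (-0.22882) + (-0.26716)) = 2.27814.
With S = 10 species, ln S = 2.30259, so J = 2.27814/2.30259 = 0.98938, i.e. 0.989 to 3 decimal places.

0.989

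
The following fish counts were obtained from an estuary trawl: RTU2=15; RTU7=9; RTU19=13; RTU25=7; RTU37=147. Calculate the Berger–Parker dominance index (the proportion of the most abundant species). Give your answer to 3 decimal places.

0.770

Total N = 15+9+13+7+147 = 191, so the proportions are 0.07853, 0.04712, 0.06806, 0.03665, 0.76963 (working shown to 5 dp, full precision carried).
The largest proportion is 0.76963, i.e. d = 0.770 to 3 decimal places.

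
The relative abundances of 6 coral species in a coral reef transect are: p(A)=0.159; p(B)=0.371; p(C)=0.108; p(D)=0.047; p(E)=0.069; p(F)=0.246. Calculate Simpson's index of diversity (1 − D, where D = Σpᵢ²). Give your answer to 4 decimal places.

D = 0.159² + 0.371² + 0.108² + 0.047² + 0.069² + 0.246² = 0.025281 + 0.137641 + 0.011664 + 0.002209 + 0.004761 + 0.060516 = 0.242072 (working shown to 6 dp, full precision carried).
So 1 − D = 0.757928, i.e. 0.7579 to 4 decimal places.

0.7579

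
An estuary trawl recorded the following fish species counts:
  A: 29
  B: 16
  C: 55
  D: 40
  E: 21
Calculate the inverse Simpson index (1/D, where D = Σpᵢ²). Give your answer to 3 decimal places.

Total N = 29+16+55+40+21 = 161, so the proportions are 0.1801242, 0.0993789, 0.3416149, 0.2484472, 0.1304348 (working shown to 7 dp, full precision carried).
D = 0.1801242² + 0.0993789² + 0.3416149² + 0.2484472² + 0.1304348² = 0.0324447 + 0.0098762 + 0.1167007 + 0.0617260 + 0.0170132 = 0.2377609.
So 1/D = 4.20591, i.e. 4.206 to 3 decimal places.

4.206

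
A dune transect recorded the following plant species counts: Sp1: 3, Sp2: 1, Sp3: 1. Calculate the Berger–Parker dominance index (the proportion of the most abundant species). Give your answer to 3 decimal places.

Total N = 3+1+1 = 5, so the proportions are 0.6, 0.2, 0.2 (working shown to 5 dp, full precision carried).
The largest proportion is 0.6, i.e. d = 0.600 to 3 decimal places.

0.600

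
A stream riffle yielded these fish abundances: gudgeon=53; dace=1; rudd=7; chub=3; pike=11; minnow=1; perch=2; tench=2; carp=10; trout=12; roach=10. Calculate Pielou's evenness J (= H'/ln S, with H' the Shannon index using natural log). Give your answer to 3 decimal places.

0.730

Total N = 53+1+7+3+11+1+2+2+10+12+10 = 112, so the proportions are 0.47321, 0.00893, 0.0625, 0.02679, 0.09821, 0.00893, 0.01786, 0.01786, 0.08929, 0.10714, 0.08929 (working shown to 5 dp, full precision carried).
H' = −Σ pᵢ ln pᵢ = −((-0.35406) + (-0.04213) + (-0.17329) + (-0.09696) + (-0.22792) + (-0.04213) + (-0.07188) + (-0.07188) + (-0.21571) + (-0.23931) + (-0.21571)) = 1.75097.
With S = 11 species, ln S = 2.39790, so J = 1.75097/2.39790 = 0.73021, i.e. 0.730 to 3 decimal places.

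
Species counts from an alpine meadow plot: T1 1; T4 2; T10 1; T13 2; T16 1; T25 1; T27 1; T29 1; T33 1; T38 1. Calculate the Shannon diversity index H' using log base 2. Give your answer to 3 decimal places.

3.252

Total N = 1+2+1+2+1+1+1+1+1+1 = 12, so the proportions are 0.08333, 0.16667, 0.08333, 0.16667, 0.08333, 0.08333, 0.08333, 0.08333, 0.08333, 0.08333 (working shown to 5 dp, full precision carried).
Each pᵢ log₂ pᵢ term: 0.08333×(-3.58496)=-0.29875, 0.16667×(-2.58496)=-0.43083, 0.08333×(-3.58496)=-0.29875, 0.16667×(-2.58496)=-0.43083, 0.08333×(-3.58496)=-0.29875, 0.08333×(-3.58496)=-0.29875, 0.08333×(-3.58496)=-0.29875, 0.08333×(-3.58496)=-0.29875, 0.08333×(-3.58496)=-0.29875, 0.08333×(-3.58496)=-0.29875.
Sum = -3.25163, so H' = 3.252.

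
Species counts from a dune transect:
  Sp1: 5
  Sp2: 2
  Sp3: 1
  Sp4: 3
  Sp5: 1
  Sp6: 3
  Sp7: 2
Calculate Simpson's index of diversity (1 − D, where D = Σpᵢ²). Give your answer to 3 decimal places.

0.817

Total N = 5+2+1+3+1+3+2 = 17, so the proportions are 0.29412, 0.11765, 0.05882, 0.17647, 0.05882, 0.17647, 0.11765 (working shown to 5 dp, full precision carried).
D = 0.29412² + 0.11765² + 0.05882² + 0.17647² + 0.05882² + 0.17647² + 0.11765² = 0.08651 + 0.01384 + 0.00346 + 0.03114 + 0.00346 + 0.03114 + 0.01384 = 0.18339.
So 1 − D = 0.81661, i.e. 0.817 to 3 decimal places.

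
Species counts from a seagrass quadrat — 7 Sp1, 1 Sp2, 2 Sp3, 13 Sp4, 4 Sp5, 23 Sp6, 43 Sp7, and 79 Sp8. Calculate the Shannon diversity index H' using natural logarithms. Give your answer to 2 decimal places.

Total N = 7+1+2+13+4+23+43+79 = 172, so the proportions are 0.0407, 0.0058, 0.0116, 0.0756, 0.0233, 0.1337, 0.25, 0.4593 (working shown to 4 dp, full precision carried).
Each pᵢ ln pᵢ term: 0.0407×(-3.2016)=-0.1303, 0.0058×(-5.1475)=-0.0299, 0.0116×(-4.4543)=-0.0518, 0.0756×(-2.5825)=-0.1952, 0.0233×(-3.7612)=-0.0875, 0.1337×(-2.0120)=-0.2690, 0.25×(-1.3863)=-0.3466, 0.4593×(-0.7780)=-0.3574.
Sum = -1.4677, so H' = 1.47.

1.47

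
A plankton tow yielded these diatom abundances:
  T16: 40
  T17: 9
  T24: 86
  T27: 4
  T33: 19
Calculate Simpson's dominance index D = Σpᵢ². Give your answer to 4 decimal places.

Total N = 40+9+86+4+19 = 158, so the proportions are 0.253165, 0.056962, 0.544304, 0.025316, 0.120253 (working shown to 6 dp, full precision carried).
D = 0.253165² + 0.056962² + 0.544304² + 0.025316² + 0.120253² = 0.064092 + 0.003245 + 0.296267 + 0.000641 + 0.014461 = 0.378705.
To 4 decimal places, D = 0.3787.

0.3787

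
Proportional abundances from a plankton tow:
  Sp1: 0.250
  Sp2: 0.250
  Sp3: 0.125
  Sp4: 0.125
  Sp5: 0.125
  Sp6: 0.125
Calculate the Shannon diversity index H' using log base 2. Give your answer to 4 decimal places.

Each pᵢ log₂ pᵢ term (working shown to 6 dp, full precision carried): 0.25×(-2.000000)=-0.500000, 0.25×(-2.000000)=-0.500000, 0.125×(-3.000000)=-0.375000, 0.125×(-3.000000)=-0.375000, 0.125×(-3.000000)=-0.375000, 0.125×(-3.000000)=-0.375000.
Sum = -2.500000, so H' = 2.5000.

2.5000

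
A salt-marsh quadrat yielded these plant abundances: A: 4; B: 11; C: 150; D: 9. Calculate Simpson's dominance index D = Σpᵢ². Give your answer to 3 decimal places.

Total N = 4+11+150+9 = 174, so the proportions are 0.02299, 0.06322, 0.86207, 0.05172 (working shown to 5 dp, full precision carried).
D = 0.02299² + 0.06322² + 0.86207² + 0.05172² = 0.00053 + 0.00400 + 0.74316 + 0.00268 = 0.75036.
To 3 decimal places, D = 0.750.

0.750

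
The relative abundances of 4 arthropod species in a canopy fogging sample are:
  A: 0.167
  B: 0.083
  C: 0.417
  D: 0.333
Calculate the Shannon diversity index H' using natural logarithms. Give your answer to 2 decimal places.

1.24

Each pᵢ ln pᵢ term (working shown to 4 dp, full precision carried): 0.167×(-1.7898)=-0.2989, 0.083×(-2.4889)=-0.2066, 0.417×(-0.8747)=-0.3647, 0.333×(-1.0996)=-0.3662.
Sum = -1.2364, so H' = 1.24.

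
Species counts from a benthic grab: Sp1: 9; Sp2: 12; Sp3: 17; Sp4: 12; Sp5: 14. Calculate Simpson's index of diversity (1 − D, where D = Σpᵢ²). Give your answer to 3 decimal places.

0.792

Total N = 9+12+17+12+14 = 64, so the proportions are 0.140625, 0.1875, 0.265625, 0.1875, 0.21875 (working shown to 6 dp, full precision carried).
D = 0.140625² + 0.1875² + 0.265625² + 0.1875² + 0.21875² = 0.019775 + 0.035156 + 0.070557 + 0.035156 + 0.047852 = 0.208496.
So 1 − D = 0.791504, i.e. 0.792 to 3 decimal places.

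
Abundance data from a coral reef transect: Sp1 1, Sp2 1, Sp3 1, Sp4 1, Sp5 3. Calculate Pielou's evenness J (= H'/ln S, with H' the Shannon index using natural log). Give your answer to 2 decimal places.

Total N = 1+1+1+1+3 = 7, so the proportions are 0.1429, 0.1429, 0.1429, 0.1429, 0.4286 (working shown to 4 dp, full precision carried).
H' = −Σ pᵢ ln pᵢ = −((-0.2780) + (-0.2780) + (-0.2780) + (-0.2780) + (-0.3631)) = 1.4751.
With S = 5 species, ln S = 1.6094, so J = 1.4751/1.6094 = 0.9165, i.e. 0.92 to 2 decimal places.

0.92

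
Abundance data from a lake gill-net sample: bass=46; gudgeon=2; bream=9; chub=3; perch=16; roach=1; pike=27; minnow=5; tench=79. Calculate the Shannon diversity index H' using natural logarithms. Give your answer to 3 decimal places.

Total N = 46+2+9+3+16+1+27+5+79 = 188, so the proportions are 0.24468, 0.01064, 0.04787, 0.01596, 0.08511, 0.00532, 0.14362, 0.0266, 0.42021 (working shown to 5 dp, full precision carried).
Each pᵢ ln pᵢ term: 0.24468×(-1.40780)=-0.34446, 0.01064×(-4.54329)=-0.04833, 0.04787×(-3.03922)=-0.14549, 0.01596×(-4.13783)=-0.06603, 0.08511×(-2.46385)=-0.20969, 0.00532×(-5.23644)=-0.02785, 0.14362×(-1.94061)=-0.27870, 0.0266×(-3.62700)=-0.09646, 0.42021×(-0.86699)=-0.36432.
Sum = -1.58135, so H' = 1.581.

1.581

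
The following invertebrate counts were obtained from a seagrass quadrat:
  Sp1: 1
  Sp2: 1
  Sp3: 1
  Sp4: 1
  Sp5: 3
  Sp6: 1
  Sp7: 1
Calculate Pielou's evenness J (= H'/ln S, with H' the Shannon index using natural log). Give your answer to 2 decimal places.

0.94

Total N = 1+1+1+1+3+1+1 = 9, so the proportions are 0.1111, 0.1111, 0.1111, 0.1111, 0.3333, 0.1111, 0.1111 (working shown to 4 dp, full precision carried).
H' = −Σ pᵢ ln pᵢ = −((-0.2441) + (-0.2441) + (-0.2441) + (-0.2441) + (-0.3662) + (-0.2441) + (-0.2441)) = 1.8310.
With S = 7 species, ln S = 1.9459, so J = 1.8310/1.9459 = 0.9410, i.e. 0.94 to 2 decimal places.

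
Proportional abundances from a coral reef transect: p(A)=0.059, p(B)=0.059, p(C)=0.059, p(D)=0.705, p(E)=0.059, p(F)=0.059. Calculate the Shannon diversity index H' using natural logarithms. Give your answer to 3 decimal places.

Each pᵢ ln pᵢ term (working shown to 5 dp, full precision carried): 0.059×(-2.83022)=-0.16698, 0.059×(-2.83022)=-0.16698, 0.059×(-2.83022)=-0.16698, 0.705×(-0.34956)=-0.24644, 0.059×(-2.83022)=-0.16698, 0.059×(-2.83022)=-0.16698.
Sum = -1.08135, so H' = 1.081.

1.081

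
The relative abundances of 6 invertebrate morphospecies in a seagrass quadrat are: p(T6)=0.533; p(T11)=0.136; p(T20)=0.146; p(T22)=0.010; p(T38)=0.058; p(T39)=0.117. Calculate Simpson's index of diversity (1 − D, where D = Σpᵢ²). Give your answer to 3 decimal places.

D = 0.533² + 0.136² + 0.146² + 0.01² + 0.058² + 0.117² = 0.28409 + 0.01850 + 0.02132 + 0.00010 + 0.00336 + 0.01369 = 0.34105 (working shown to 5 dp, full precision carried).
So 1 − D = 0.65895, i.e. 0.659 to 3 decimal places.

0.659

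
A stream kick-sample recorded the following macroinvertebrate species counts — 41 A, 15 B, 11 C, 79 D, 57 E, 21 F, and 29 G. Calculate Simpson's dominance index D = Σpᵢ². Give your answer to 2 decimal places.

Total N = 41+15+11+79+57+21+29 = 253, so the proportions are 0.1621, 0.0593, 0.0435, 0.3123, 0.2253, 0.083, 0.1146 (working shown to 4 dp, full precision carried).
D = 0.1621² + 0.0593² + 0.0435² + 0.3123² + 0.2253² + 0.083² + 0.1146² = 0.0263 + 0.0035 + 0.0019 + 0.0975 + 0.0508 + 0.0069 + 0.0131 = 0.2000.
To 2 decimal places, D = 0.20.

0.20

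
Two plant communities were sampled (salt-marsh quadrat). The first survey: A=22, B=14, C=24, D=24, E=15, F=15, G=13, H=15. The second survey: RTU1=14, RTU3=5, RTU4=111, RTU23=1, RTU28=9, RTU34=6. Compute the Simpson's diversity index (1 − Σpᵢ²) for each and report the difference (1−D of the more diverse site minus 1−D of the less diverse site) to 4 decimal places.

The first survey: N=142, proportions 0.15493, 0.098592, 0.169014, 0.169014, 0.105634, 0.105634, 0.091549, 0.105634, giving 1−D = 0.867288 (working shown to 6 dp, full precision carried).
The second survey: N=146, proportions 0.09589, 0.034247, 0.760274, 0.006849, 0.061644, 0.041096, giving 1−D = 0.406080.
Difference = |0.867288 − 0.406080| = 0.461208, i.e. 0.4612 to 4 decimal places.

0.4612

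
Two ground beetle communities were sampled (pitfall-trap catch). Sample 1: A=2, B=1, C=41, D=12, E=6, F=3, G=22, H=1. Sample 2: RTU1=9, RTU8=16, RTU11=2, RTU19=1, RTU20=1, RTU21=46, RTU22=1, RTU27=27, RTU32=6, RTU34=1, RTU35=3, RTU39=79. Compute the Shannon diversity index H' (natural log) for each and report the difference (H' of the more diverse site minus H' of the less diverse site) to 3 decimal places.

0.204

Sample 1: N=88, proportions 0.02273, 0.01136, 0.46591, 0.13636, 0.06818, 0.03409, 0.25, 0.01136, giving H' = 1.46017 (working shown to 5 dp, full precision carried).
Sample 2: N=192, proportions 0.04688, 0.08333, 0.01042, 0.00521, 0.00521, 0.23958, 0.00521, 0.14062, 0.03125, 0.00521, 0.01562, 0.41146, giving H' = 1.66447.
Difference = |1.46017 − 1.66447| = 0.20430, i.e. 0.204 to 3 decimal places.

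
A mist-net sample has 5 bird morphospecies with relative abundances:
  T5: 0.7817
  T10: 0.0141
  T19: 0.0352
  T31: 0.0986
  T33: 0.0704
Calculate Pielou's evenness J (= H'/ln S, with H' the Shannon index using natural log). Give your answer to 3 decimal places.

0.488

H' = −Σ pᵢ ln pᵢ = −((-0.19252) + (-0.06009) + (-0.11780) + (-0.22843) + (-0.18681)) = 0.78565 (working shown to 5 dp, full precision carried).
With S = 5 species, ln S = 1.60944, so J = 0.78565/1.60944 = 0.48815, i.e. 0.488 to 3 decimal places.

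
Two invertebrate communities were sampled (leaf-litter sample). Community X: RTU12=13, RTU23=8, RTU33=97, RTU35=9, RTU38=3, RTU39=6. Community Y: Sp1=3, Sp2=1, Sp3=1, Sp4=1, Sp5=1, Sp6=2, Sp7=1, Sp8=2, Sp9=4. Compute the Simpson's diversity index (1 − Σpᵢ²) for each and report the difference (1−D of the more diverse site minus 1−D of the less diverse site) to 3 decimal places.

Community X: N=136, proportions 0.0955882, 0.0588235, 0.7132353, 0.0661765, 0.0220588, 0.0441176, giving 1−D = 0.4718858 (working shown to 7 dp, full precision carried).
Community Y: N=16, proportions 0.1875, 0.0625, 0.0625, 0.0625, 0.0625, 0.125, 0.0625, 0.125, 0.25, giving 1−D = 0.8515625.
Difference = |0.4718858 − 0.8515625| = 0.3796767, i.e. 0.380 to 3 decimal places.

0.380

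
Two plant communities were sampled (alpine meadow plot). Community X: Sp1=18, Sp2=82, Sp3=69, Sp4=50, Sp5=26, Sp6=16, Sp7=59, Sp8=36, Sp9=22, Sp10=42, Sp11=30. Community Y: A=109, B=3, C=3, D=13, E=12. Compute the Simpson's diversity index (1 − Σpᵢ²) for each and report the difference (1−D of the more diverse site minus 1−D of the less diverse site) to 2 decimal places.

0.51

Community X: N=450, proportions 0.04, 0.1822, 0.1533, 0.1111, 0.0578, 0.0356, 0.1311, 0.08, 0.0489, 0.0933, 0.0667, giving 1−D = 0.8856 (working shown to 4 dp, full precision carried).
Community Y: N=140, proportions 0.7786, 0.0214, 0.0214, 0.0929, 0.0857, giving 1−D = 0.3769.
Difference = |0.8856 − 0.3769| = 0.5087, i.e. 0.51 to 2 decimal places.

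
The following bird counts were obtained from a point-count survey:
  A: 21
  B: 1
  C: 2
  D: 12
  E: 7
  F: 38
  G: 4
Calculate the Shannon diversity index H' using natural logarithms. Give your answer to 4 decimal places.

Total N = 21+1+2+12+7+38+4 = 85, so the proportions are 0.247059, 0.011765, 0.023529, 0.141176, 0.082353, 0.447059, 0.047059 (working shown to 6 dp, full precision carried).
Each pᵢ ln pᵢ term: 0.247059×(-1.398129)=-0.345420, 0.011765×(-4.442651)=-0.052266, 0.023529×(-3.749504)=-0.088224, 0.141176×(-1.957745)=-0.276387, 0.082353×(-2.496741)=-0.205614, 0.447059×(-0.805065)=-0.359911, 0.047059×(-3.056357)=-0.143829.
Sum = -1.471652, so H' = 1.4717.

1.4717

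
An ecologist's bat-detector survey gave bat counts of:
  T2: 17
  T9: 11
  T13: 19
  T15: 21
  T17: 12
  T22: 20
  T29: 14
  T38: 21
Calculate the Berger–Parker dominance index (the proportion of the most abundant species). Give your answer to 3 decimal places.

Total N = 17+11+19+21+12+20+14+21 = 135, so the proportions are 0.12593, 0.08148, 0.14074, 0.15556, 0.08889, 0.14815, 0.1037, 0.15556 (working shown to 5 dp, full precision carried).
The largest proportion is 0.15556, i.e. d = 0.156 to 3 decimal places.

0.156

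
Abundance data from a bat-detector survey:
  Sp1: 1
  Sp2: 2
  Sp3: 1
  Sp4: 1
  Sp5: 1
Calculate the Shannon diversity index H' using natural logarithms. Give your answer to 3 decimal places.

1.561

Total N = 1+2+1+1+1 = 6, so the proportions are 0.16667, 0.33333, 0.16667, 0.16667, 0.16667 (working shown to 5 dp, full precision carried).
Each pᵢ ln pᵢ term: 0.16667×(-1.79176)=-0.29863, 0.33333×(-1.09861)=-0.36620, 0.16667×(-1.79176)=-0.29863, 0.16667×(-1.79176)=-0.29863, 0.16667×(-1.79176)=-0.29863.
Sum = -1.56071, so H' = 1.561.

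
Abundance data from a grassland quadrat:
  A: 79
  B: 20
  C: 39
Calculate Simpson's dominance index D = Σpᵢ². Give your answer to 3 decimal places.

0.429

Total N = 79+20+39 = 138, so the proportions are 0.57246, 0.14493, 0.28261 (working shown to 5 dp, full precision carried).
D = 0.57246² + 0.14493² + 0.28261² = 0.32771 + 0.02100 + 0.07987 = 0.42859.
To 3 decimal places, D = 0.429.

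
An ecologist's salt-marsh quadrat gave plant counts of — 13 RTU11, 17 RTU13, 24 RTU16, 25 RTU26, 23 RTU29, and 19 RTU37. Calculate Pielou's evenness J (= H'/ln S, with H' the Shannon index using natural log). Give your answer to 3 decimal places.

0.987

Total N = 13+17+24+25+23+19 = 121, so the proportions are 0.10744, 0.1405, 0.19835, 0.20661, 0.19008, 0.15702 (working shown to 5 dp, full precision carried).
H' = −Σ pᵢ ln pᵢ = −((-0.23968) + (-0.27573) + (-0.32087) + (-0.32581) + (-0.31559) + (-0.29071)) = 1.76839.
With S = 6 species, ln S = 1.79176, so J = 1.76839/1.79176 = 0.98696, i.e. 0.987 to 3 decimal places.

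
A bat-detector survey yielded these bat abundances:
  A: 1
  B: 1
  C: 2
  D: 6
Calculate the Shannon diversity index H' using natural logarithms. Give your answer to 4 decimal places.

Total N = 1+1+2+6 = 10, so the proportions are 0.1, 0.1, 0.2, 0.6 (working shown to 6 dp, full precision carried).
Each pᵢ ln pᵢ term: 0.1×(-2.302585)=-0.230259, 0.1×(-2.302585)=-0.230259, 0.2×(-1.609438)=-0.321888, 0.6×(-0.510826)=-0.306495.
Sum = -1.088900, so H' = 1.0889.

1.0889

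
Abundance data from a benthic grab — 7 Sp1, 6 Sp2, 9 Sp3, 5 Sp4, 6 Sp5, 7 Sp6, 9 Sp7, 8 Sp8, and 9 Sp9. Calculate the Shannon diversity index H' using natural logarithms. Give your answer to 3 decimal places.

2.178

Total N = 7+6+9+5+6+7+9+8+9 = 66, so the proportions are 0.10606, 0.09091, 0.13636, 0.07576, 0.09091, 0.10606, 0.13636, 0.12121, 0.13636 (working shown to 5 dp, full precision carried).
Each pᵢ ln pᵢ term: 0.10606×(-2.24374)=-0.23797, 0.09091×(-2.39790)=-0.21799, 0.13636×(-1.99243)=-0.27170, 0.07576×(-2.58022)=-0.19547, 0.09091×(-2.39790)=-0.21799, 0.10606×(-2.24374)=-0.23797, 0.13636×(-1.99243)=-0.27170, 0.12121×(-2.11021)=-0.25578, 0.13636×(-1.99243)=-0.27170.
Sum = -2.17827, so H' = 2.178.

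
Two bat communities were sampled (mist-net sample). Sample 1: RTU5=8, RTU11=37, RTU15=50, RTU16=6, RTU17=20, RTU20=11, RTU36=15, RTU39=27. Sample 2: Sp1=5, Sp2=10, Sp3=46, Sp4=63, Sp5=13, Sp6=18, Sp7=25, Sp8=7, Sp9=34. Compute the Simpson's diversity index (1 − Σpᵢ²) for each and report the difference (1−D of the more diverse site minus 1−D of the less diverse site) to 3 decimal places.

Sample 1: N=174, proportions 0.04598, 0.21264, 0.28736, 0.03448, 0.11494, 0.06322, 0.08621, 0.15517, giving 1−D = 0.82019 (working shown to 5 dp, full precision carried).
Sample 2: N=221, proportions 0.02262, 0.04525, 0.20814, 0.28507, 0.05882, 0.08145, 0.11312, 0.03167, 0.15385, giving 1−D = 0.82529.
Difference = |0.82019 − 0.82529| = 0.00510, i.e. 0.005 to 3 decimal places.

0.005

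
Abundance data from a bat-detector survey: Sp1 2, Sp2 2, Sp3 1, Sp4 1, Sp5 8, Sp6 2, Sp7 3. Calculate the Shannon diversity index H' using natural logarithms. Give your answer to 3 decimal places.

Total N = 2+2+1+1+8+2+3 = 19, so the proportions are 0.10526, 0.10526, 0.05263, 0.05263, 0.42105, 0.10526, 0.15789 (working shown to 5 dp, full precision carried).
Each pᵢ ln pᵢ term: 0.10526×(-2.25129)=-0.23698, 0.10526×(-2.25129)=-0.23698, 0.05263×(-2.94444)=-0.15497, 0.05263×(-2.94444)=-0.15497, 0.42105×(-0.86500)=-0.36421, 0.10526×(-2.25129)=-0.23698, 0.15789×(-1.84583)=-0.29145.
Sum = -1.67653, so H' = 1.677.

1.677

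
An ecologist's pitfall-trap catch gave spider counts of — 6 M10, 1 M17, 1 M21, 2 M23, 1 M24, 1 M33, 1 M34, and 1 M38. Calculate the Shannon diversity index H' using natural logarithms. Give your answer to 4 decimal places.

Total N = 6+1+1+2+1+1+1+1 = 14, so the proportions are 0.428571, 0.071429, 0.071429, 0.142857, 0.071429, 0.071429, 0.071429, 0.071429 (working shown to 6 dp, full precision carried).
Each pᵢ ln pᵢ term: 0.428571×(-0.847298)=-0.363128, 0.071429×(-2.639057)=-0.188504, 0.071429×(-2.639057)=-0.188504, 0.142857×(-1.945910)=-0.277987, 0.071429×(-2.639057)=-0.188504, 0.071429×(-2.639057)=-0.188504, 0.071429×(-2.639057)=-0.188504, 0.071429×(-2.639057)=-0.188504.
Sum = -1.772139, so H' = 1.7721.

1.7721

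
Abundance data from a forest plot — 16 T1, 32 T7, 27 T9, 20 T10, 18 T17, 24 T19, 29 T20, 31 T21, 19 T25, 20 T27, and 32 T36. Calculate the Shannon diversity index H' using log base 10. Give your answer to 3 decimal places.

1.029

Total N = 16+32+27+20+18+24+29+31+19+20+32 = 268, so the proportions are 0.0597, 0.1194, 0.10075, 0.07463, 0.06716, 0.08955, 0.10821, 0.11567, 0.0709, 0.07463, 0.1194 (working shown to 5 dp, full precision carried).
Each pᵢ log₁₀ pᵢ term: 0.0597×(-1.22401)=-0.07308, 0.1194×(-0.92298)=-0.11021, 0.10075×(-0.99677)=-0.10042, 0.07463×(-1.12710)=-0.08411, 0.06716×(-1.17286)=-0.07877, 0.08955×(-1.04792)=-0.09384, 0.10821×(-0.96574)=-0.10450, 0.11567×(-0.93677)=-0.10836, 0.0709×(-1.14938)=-0.08149, 0.07463×(-1.12710)=-0.08411, 0.1194×(-0.92298)=-0.11021.
Sum = -1.02910, so H' = 1.029.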